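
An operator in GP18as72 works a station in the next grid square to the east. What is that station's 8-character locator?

Longitude extended square 7; +1 → 8.
The latitude characters are unchanged.

GP18as82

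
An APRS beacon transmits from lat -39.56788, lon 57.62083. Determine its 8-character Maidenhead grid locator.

Add 180° to longitude and 90° to latitude: 237.62083, 50.43212.
Field (20°×10°, letters A–R): lon ⌊237.62083/20⌋ = 11 → L; lat ⌊50.43212/10⌋ = 5 → F.
Square (2°×1°, digits 0–9): lon ⌊17.62083/2⌋ = 8; lat ⌊0.43212/1⌋ = 0.
Subsquare (5′×2.5′, letters a–x): lon ⌊1.62083/0.0833333⌋ = 19 → t; lat ⌊0.43212/0.0416667⌋ = 10 → k.
Extended square (30″×15″, digits 0–9): lon ⌊0.03750/0.00833333⌋ = 4; lat ⌊0.01545/0.00416667⌋ = 3.

LF80tk43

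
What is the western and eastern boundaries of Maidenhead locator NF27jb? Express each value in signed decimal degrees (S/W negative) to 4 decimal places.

84.7500, 84.8333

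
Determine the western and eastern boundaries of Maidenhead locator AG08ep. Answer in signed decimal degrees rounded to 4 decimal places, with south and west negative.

-179.6667, -179.5833

Field A=0, G=6: +0·20° lon, +6·10° lat → SW at lon -180°, lat -30°.
Square 0, 8: +0·2° lon, +8·1° lat → SW at lon -180°, lat -22°.
Subsquare e=4, p=15: +4·0.0833333° lon, +15·0.0416667° lat → SW at lon -179.667°, lat -21.375°.
Cell spans 0.0833333° lon × 0.0416667° lat.
west -179.6667, east -179.5833.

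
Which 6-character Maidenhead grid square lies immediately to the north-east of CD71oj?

CD71pk

Longitude subsquare o = 14; +1 → 15 = p.
Latitude subsquare j = 9; +1 → 10 = k.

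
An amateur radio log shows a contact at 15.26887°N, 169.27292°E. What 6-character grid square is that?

RK45pg

Add 180° to longitude and 90° to latitude: 349.2729, 105.2689.
Field (20°×10°, letters A–R): lon ⌊349.2729/20⌋ = 17 → R; lat ⌊105.2689/10⌋ = 10 → K.
Square (2°×1°, digits 0–9): lon ⌊9.2729/2⌋ = 4; lat ⌊5.2689/1⌋ = 5.
Subsquare (5′×2.5′, letters a–x): lon ⌊1.2729/0.0833333⌋ = 15 → p; lat ⌊0.2689/0.0416667⌋ = 6 → g.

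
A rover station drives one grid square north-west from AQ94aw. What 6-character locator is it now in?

AQ84xx

Longitude subsquare a = 0; −1 → -1, wraps to 23 = x, carry into square.
Longitude square 9; −1 → 8.
Latitude subsquare w = 22; +1 → 23 = x.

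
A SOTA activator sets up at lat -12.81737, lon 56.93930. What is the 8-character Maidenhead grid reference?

LH87le23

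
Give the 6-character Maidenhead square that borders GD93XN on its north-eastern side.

HD03ao

Longitude subsquare x = 23; +1 → 24, wraps to 0 = a, carry into square.
Longitude square 9; +1 → 10, wraps to 0, carry into field.
Longitude field G = 6; +1 → 7 = H.
Latitude subsquare n = 13; +1 → 14 = o.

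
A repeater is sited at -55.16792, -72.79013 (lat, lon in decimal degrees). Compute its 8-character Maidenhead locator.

FD34ot59

Add 180° to longitude and 90° to latitude: 107.20987, 34.83208.
Field: 107.20987/20 → 5 → F, 34.83208/10 → 3 → D; chars FD.
Square: 7.20987/2 → 3, 4.83208/1 → 4; chars 34.
Subsquare: 1.20987/0.0833333 → 14 → o, 0.83208/0.0416667 → 19 → t; chars ot.
Extended square: 0.04320/0.00833333 → 5, 0.04041/0.00416667 → 9; chars 59.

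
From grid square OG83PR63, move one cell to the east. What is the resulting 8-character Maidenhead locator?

OG83pr73

Longitude extended square 6; +1 → 7.
The latitude characters are unchanged.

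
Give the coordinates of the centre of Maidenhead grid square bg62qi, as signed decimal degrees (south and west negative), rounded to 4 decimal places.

-27.6458, -146.6250

Field B=1, G=6: +1·20° lon, +6·10° lat → SW at lon -160°, lat -30°.
Square 6, 2: +6·2° lon, +2·1° lat → SW at lon -148°, lat -28°.
Subsquare q=16, i=8: +16·0.0833333° lon, +8·0.0416667° lat → SW at lon -146.667°, lat -27.6667°.
Cell spans 0.0833333° lon × 0.0416667° lat. Centre is SW corner plus half of each.
latitude -27.6458, longitude -146.6250.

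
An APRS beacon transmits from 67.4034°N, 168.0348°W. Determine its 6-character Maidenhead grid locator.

Add 180° to longitude and 90° to latitude: 11.9652, 157.4034.
Field: lon ⌊11.9652/20⌋ = 0 → A; lat ⌊157.4034/10⌋ = 15 → P.
Square: lon ⌊11.9652/2⌋ = 5; lat ⌊7.4034/1⌋ = 7.
Subsquare: lon ⌊1.9652/0.0833333⌋ = 23 → x; lat ⌊0.4034/0.0416667⌋ = 9 → j.

AP57xj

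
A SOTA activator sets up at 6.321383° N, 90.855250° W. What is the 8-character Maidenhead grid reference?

Shift to the Maidenhead origin (180°W, 90°S): lon 89.14475, lat 96.32138.
Field: 89.14475/20 → 4 → E, 96.32138/10 → 9 → J; chars EJ.
Square: 9.14475/2 → 4, 6.32138/1 → 6; chars 46.
Subsquare: 1.14475/0.0833333 → 13 → n, 0.32138/0.0416667 → 7 → h; chars nh.
Extended square: 0.06142/0.00833333 → 7, 0.02972/0.00416667 → 7; chars 77.

EJ46nh77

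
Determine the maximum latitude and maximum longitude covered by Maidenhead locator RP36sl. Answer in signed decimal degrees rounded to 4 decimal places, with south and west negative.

66.5000, 167.5833

Field R=17, P=15: +17·20° lon, +15·10° lat → SW at lon 160°, lat 60°.
Square 3, 6: +3·2° lon, +6·1° lat → SW at lon 166°, lat 66°.
Subsquare s=18, l=11: +18·0.0833333° lon, +11·0.0416667° lat → SW at lon 167.5°, lat 66.4583°.
Cell spans 0.0833333° lon × 0.0416667° lat. NE corner is SW corner plus one full cell.
latitude 66.5000, longitude 167.5833.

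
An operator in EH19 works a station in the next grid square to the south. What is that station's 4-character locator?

Latitude square 9; −1 → 8.
The longitude characters are unchanged.

EH18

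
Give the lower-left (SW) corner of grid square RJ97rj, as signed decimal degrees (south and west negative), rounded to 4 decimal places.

7.3750, 179.4167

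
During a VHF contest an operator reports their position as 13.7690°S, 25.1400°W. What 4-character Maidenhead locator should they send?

HH76

Add 180° to longitude and 90° to latitude: 154.86, 76.23.
Field: 154.86/20 → 7 → H, 76.23/10 → 7 → H; chars HH.
Square: 14.86/2 → 7, 6.23/1 → 6; chars 76.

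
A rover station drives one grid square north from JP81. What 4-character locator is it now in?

JP82

Latitude square 1; +1 → 2.
The longitude characters are unchanged.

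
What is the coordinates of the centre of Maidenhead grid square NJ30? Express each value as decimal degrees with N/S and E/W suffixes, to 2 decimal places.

0.50° N, 87.00° E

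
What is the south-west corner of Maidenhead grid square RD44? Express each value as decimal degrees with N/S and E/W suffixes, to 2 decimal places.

Field R=17, D=3: +17·20° lon, +3·10° lat → SW at lon 160°, lat -60°.
Square 4, 4: +4·2° lon, +4·1° lat → SW at lon 168°, lat -56°.
latitude 56.00° S, longitude 168.00° E.

56.00° S, 168.00° E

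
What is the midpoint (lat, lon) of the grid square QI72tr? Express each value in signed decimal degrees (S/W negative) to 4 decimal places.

Field Q=16, I=8: +16·20° lon, +8·10° lat → SW at lon 140°, lat -10°.
Square 7, 2: +7·2° lon, +2·1° lat → SW at lon 154°, lat -8°.
Subsquare t=19, r=17: +19·0.0833333° lon, +17·0.0416667° lat → SW at lon 155.583°, lat -7.29167°.
Cell spans 0.0833333° lon × 0.0416667° lat. Centre is SW corner plus half of each.
latitude -7.2708, longitude 155.6250.

-7.2708, 155.6250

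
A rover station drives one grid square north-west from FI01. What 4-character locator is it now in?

Longitude square 0; −1 → -1, wraps to 9, carry into field.
Longitude field F = 5; −1 → 4 = E.
Latitude square 1; +1 → 2.

EI92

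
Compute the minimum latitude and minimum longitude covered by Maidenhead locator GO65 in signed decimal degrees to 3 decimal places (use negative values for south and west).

55.000, -48.000

Field G=6, O=14: +6·20° lon, +14·10° lat → SW at lon -60°, lat 50°.
Square 6, 5: +6·2° lon, +5·1° lat → SW at lon -48°, lat 55°.
latitude 55.000, longitude -48.000.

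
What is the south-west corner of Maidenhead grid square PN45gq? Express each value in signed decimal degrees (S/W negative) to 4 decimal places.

45.6667, 128.5000

Field P=15, N=13: +15·20° lon, +13·10° lat → SW at lon 120°, lat 40°.
Square 4, 5: +4·2° lon, +5·1° lat → SW at lon 128°, lat 45°.
Subsquare g=6, q=16: +6·0.0833333° lon, +16·0.0416667° lat → SW at lon 128.5°, lat 45.6667°.
latitude 45.6667, longitude 128.5000.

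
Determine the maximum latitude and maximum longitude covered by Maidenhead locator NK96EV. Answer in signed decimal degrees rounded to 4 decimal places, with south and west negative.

16.9167, 98.4167

Field N=13, K=10: +13·20° lon, +10·10° lat → SW at lon 80°, lat 10°.
Square 9, 6: +9·2° lon, +6·1° lat → SW at lon 98°, lat 16°.
Subsquare e=4, v=21: +4·0.0833333° lon, +21·0.0416667° lat → SW at lon 98.3333°, lat 16.875°.
Cell spans 0.0833333° lon × 0.0416667° lat. NE corner is SW corner plus one full cell.
latitude 16.9167, longitude 98.4167.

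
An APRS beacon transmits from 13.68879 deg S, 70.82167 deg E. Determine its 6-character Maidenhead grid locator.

MH56jh

Offset from 180°W / 90°S: lon 250.8217°, lat 76.3112°.
Field: lon ⌊250.8217/20⌋ = 12 → M; lat ⌊76.3112/10⌋ = 7 → H.
Square: lon ⌊10.8217/2⌋ = 5; lat ⌊6.3112/1⌋ = 6.
Subsquare: lon ⌊0.8217/0.0833333⌋ = 9 → j; lat ⌊0.3112/0.0416667⌋ = 7 → h.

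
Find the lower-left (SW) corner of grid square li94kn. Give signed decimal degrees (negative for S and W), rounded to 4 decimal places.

-5.4583, 58.8333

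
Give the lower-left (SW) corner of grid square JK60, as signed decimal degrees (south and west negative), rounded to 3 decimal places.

10.000, 12.000

Field J=9, K=10: +9·20° lon, +10·10° lat → SW at lon 0°, lat 10°.
Square 6, 0: +6·2° lon, +0·1° lat → SW at lon 12°, lat 10°.
latitude 10.000, longitude 12.000.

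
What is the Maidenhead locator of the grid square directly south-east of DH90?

Longitude square 9; +1 → 10, wraps to 0, carry into field.
Longitude field D = 3; +1 → 4 = E.
Latitude square 0; −1 → -1, wraps to 9, carry into field.
Latitude field H = 7; −1 → 6 = G.

EG09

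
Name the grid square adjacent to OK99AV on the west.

Longitude subsquare a = 0; −1 → -1, wraps to 23 = x, carry into square.
Longitude square 9; −1 → 8.
The latitude characters are unchanged.

OK89xv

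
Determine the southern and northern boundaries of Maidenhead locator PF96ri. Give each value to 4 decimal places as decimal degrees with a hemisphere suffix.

33.6667° S, 33.6250° S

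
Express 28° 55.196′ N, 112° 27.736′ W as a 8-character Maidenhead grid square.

DL38sw40

Offset from 180°W / 90°S: lon 67.53773°, lat 118.91993°.
Field: 67.53773/20 → 3 → D, 118.91993/10 → 11 → L; chars DL.
Square: 7.53773/2 → 3, 8.91993/1 → 8; chars 38.
Subsquare: 1.53773/0.0833333 → 18 → s, 0.91993/0.0416667 → 22 → w; chars sw.
Extended square: 0.03773/0.00833333 → 4, 0.00327/0.00416667 → 0; chars 40.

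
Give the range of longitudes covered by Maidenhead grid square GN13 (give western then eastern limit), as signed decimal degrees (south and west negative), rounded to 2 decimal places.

-58.00, -56.00

Field G=6, N=13: +6·20° lon, +13·10° lat → SW at lon -60°, lat 40°.
Square 1, 3: +1·2° lon, +3·1° lat → SW at lon -58°, lat 43°.
Cell spans 2° lon × 1° lat.
west -58.00, east -56.00.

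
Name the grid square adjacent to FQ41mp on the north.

FQ41mq

Latitude subsquare p = 15; +1 → 16 = q.
The longitude characters are unchanged.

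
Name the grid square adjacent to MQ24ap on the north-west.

MQ14xq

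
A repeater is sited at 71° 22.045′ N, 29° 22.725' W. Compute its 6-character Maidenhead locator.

HQ51hi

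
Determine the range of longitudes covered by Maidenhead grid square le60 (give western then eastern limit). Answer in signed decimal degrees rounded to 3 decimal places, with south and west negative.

52.000, 54.000

Field L=11, E=4: +11·20° lon, +4·10° lat → SW at lon 40°, lat -50°.
Square 6, 0: +6·2° lon, +0·1° lat → SW at lon 52°, lat -50°.
Cell spans 2° lon × 1° lat.
west 52.000, east 54.000.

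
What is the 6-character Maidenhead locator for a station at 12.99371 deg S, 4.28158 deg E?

JH27da

Add 180° to longitude and 90° to latitude: 184.2816, 77.0063.
Field: 184.2816/20 → 9 → J, 77.0063/10 → 7 → H; chars JH.
Square: 4.2816/2 → 2, 7.0063/1 → 7; chars 27.
Subsquare: 0.2816/0.0833333 → 3 → d, 0.0063/0.0416667 → 0 → a; chars da.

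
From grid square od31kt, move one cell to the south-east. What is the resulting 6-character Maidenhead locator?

OD31ls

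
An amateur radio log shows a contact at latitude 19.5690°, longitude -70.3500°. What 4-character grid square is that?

FK49

Offset from 180°W / 90°S: lon 109.65°, lat 109.57°.
Field (20°×10°, letters A–R): 109.65/20 → 5 → F, 109.57/10 → 10 → K; chars FK.
Square (2°×1°, digits 0–9): 9.65/2 → 4, 9.57/1 → 9; chars 49.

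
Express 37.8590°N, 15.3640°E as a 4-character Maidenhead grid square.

JM77

Shift to the Maidenhead origin (180°W, 90°S): lon 195.36, lat 127.86.
Field: lon ⌊195.36/20⌋ = 9 → J; lat ⌊127.86/10⌋ = 12 → M.
Square: lon ⌊15.36/2⌋ = 7; lat ⌊7.86/1⌋ = 7.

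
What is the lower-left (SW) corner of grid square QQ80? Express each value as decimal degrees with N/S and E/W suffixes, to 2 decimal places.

Field Q=16, Q=16: +16·20° lon, +16·10° lat → SW at lon 140°, lat 70°.
Square 8, 0: +8·2° lon, +0·1° lat → SW at lon 156°, lat 70°.
latitude 70.00° N, longitude 156.00° E.

70.00° N, 156.00° E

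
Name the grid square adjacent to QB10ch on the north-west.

Longitude subsquare c = 2; −1 → 1 = b.
Latitude subsquare h = 7; +1 → 8 = i.

QB10bi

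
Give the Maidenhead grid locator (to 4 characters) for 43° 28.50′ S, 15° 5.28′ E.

JE76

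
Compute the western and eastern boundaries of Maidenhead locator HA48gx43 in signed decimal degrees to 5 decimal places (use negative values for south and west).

-31.46667, -31.45833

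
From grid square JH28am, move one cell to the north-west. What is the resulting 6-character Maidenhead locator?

JH18xn

Longitude subsquare a = 0; −1 → -1, wraps to 23 = x, carry into square.
Longitude square 2; −1 → 1.
Latitude subsquare m = 12; +1 → 13 = n.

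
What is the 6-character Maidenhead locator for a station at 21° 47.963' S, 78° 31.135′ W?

Offset from 180°W / 90°S: lon 101.4811°, lat 68.2006°.
Field (20°×10°, letters A–R): 101.4811/20 → 5 → F, 68.2006/10 → 6 → G; chars FG.
Square (2°×1°, digits 0–9): 1.4811/2 → 0, 8.2006/1 → 8; chars 08.
Subsquare (5′×2.5′, letters a–x): 1.4811/0.0833333 → 17 → r, 0.2006/0.0416667 → 4 → e; chars re.

FG08re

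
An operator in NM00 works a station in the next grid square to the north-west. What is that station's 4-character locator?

MM91

Longitude square 0; −1 → -1, wraps to 9, carry into field.
Longitude field N = 13; −1 → 12 = M.
Latitude square 0; +1 → 1.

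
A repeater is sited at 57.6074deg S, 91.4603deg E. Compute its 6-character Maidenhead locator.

Shift to the Maidenhead origin (180°W, 90°S): lon 271.4603, lat 32.3926.
Field: lon ⌊271.4603/20⌋ = 13 → N; lat ⌊32.3926/10⌋ = 3 → D.
Square: lon ⌊11.4603/2⌋ = 5; lat ⌊2.3926/1⌋ = 2.
Subsquare: lon ⌊1.4603/0.0833333⌋ = 17 → r; lat ⌊0.3926/0.0416667⌋ = 9 → j.

ND52rj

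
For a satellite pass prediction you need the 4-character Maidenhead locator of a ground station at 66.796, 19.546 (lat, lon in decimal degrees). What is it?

Shift to the Maidenhead origin (180°W, 90°S): lon 199.55, lat 156.80.
Field (20°×10°, letters A–R): lon ⌊199.55/20⌋ = 9 → J; lat ⌊156.80/10⌋ = 15 → P.
Square (2°×1°, digits 0–9): lon ⌊19.55/2⌋ = 9; lat ⌊6.80/1⌋ = 6.

JP96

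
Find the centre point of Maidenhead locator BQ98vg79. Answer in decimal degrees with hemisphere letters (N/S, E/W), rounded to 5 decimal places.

Field B=1, Q=16: +1·20° lon, +16·10° lat → SW at lon -160°, lat 70°.
Square 9, 8: +9·2° lon, +8·1° lat → SW at lon -142°, lat 78°.
Subsquare v=21, g=6: +21·0.0833333° lon, +6·0.0416667° lat → SW at lon -140.25°, lat 78.25°.
Extended square 7, 9: +7·0.00833333° lon, +9·0.00416667° lat → SW at lon -140.192°, lat 78.2875°.
Cell spans 0.00833333° lon × 0.00416667° lat. Centre is SW corner plus half of each.
latitude 78.28958° N, longitude 140.18750° W.

78.28958° N, 140.18750° W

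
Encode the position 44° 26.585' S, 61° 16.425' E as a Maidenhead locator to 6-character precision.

Shift to the Maidenhead origin (180°W, 90°S): lon 241.2738, lat 45.5569.
Field: 241.2738/20 → 12 → M, 45.5569/10 → 4 → E; chars ME.
Square: 1.2738/2 → 0, 5.5569/1 → 5; chars 05.
Subsquare: 1.2738/0.0833333 → 15 → p, 0.5569/0.0416667 → 13 → n; chars pn.

ME05pn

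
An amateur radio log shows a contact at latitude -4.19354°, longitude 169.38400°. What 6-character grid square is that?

Offset from 180°W / 90°S: lon 349.3840°, lat 85.8065°.
Field: lon ⌊349.3840/20⌋ = 17 → R; lat ⌊85.8065/10⌋ = 8 → I.
Square: lon ⌊9.3840/2⌋ = 4; lat ⌊5.8065/1⌋ = 5.
Subsquare: lon ⌊1.3840/0.0833333⌋ = 16 → q; lat ⌊0.8065/0.0416667⌋ = 19 → t.

RI45qt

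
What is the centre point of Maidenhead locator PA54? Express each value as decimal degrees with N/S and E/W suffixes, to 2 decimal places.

85.50° S, 131.00° E

Field P=15, A=0: +15·20° lon, +0·10° lat → SW at lon 120°, lat -90°.
Square 5, 4: +5·2° lon, +4·1° lat → SW at lon 130°, lat -86°.
Cell spans 2° lon × 1° lat. Centre is SW corner plus half of each.
latitude 85.50° S, longitude 131.00° E.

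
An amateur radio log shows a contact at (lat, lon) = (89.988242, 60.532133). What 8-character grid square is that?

Offset from 180°W / 90°S: lon 240.53213°, lat 179.98824°.
Field (20°×10°, letters A–R): lon ⌊240.53213/20⌋ = 12 → M; lat ⌊179.98824/10⌋ = 17 → R.
Square (2°×1°, digits 0–9): lon ⌊0.53213/2⌋ = 0; lat ⌊9.98824/1⌋ = 9.
Subsquare (5′×2.5′, letters a–x): lon ⌊0.53213/0.0833333⌋ = 6 → g; lat ⌊0.98824/0.0416667⌋ = 23 → x.
Extended square (30″×15″, digits 0–9): lon ⌊0.03213/0.00833333⌋ = 3; lat ⌊0.02991/0.00416667⌋ = 7.

MR09gx37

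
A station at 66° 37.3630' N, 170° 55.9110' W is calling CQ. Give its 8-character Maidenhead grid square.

Shift to the Maidenhead origin (180°W, 90°S): lon 9.06815, lat 156.62272.
Field: 9.06815/20 → 0 → A, 156.62272/10 → 15 → P; chars AP.
Square: 9.06815/2 → 4, 6.62272/1 → 6; chars 46.
Subsquare: 1.06815/0.0833333 → 12 → m, 0.62272/0.0416667 → 14 → o; chars mo.
Extended square: 0.06815/0.00833333 → 8, 0.03938/0.00416667 → 9; chars 89.

AP46mo89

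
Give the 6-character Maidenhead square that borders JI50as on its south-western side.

JI40xr

Longitude subsquare a = 0; −1 → -1, wraps to 23 = x, carry into square.
Longitude square 5; −1 → 4.
Latitude subsquare s = 18; −1 → 17 = r.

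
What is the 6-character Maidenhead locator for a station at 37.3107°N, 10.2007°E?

Shift to the Maidenhead origin (180°W, 90°S): lon 190.2007, lat 127.3107.
Field: 190.2007/20 → 9 → J, 127.3107/10 → 12 → M; chars JM.
Square: 10.2007/2 → 5, 7.3107/1 → 7; chars 57.
Subsquare: 0.2007/0.0833333 → 2 → c, 0.3107/0.0416667 → 7 → h; chars ch.

JM57ch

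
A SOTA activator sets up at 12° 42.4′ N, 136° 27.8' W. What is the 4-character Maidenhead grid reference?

CK12

Offset from 180°W / 90°S: lon 43.54°, lat 102.71°.
Field: 43.54/20 → 2 → C, 102.71/10 → 10 → K; chars CK.
Square: 3.54/2 → 1, 2.71/1 → 2; chars 12.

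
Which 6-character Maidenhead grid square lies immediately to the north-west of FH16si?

Longitude subsquare s = 18; −1 → 17 = r.
Latitude subsquare i = 8; +1 → 9 = j.

FH16rj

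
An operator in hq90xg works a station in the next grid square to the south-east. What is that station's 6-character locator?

IQ00af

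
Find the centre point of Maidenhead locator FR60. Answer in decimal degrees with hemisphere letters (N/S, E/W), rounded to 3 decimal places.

80.500° N, 67.000° W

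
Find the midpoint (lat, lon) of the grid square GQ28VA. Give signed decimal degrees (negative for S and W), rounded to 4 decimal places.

78.0208, -54.2083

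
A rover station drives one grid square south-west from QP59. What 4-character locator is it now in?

Longitude square 5; −1 → 4.
Latitude square 9; −1 → 8.

QP48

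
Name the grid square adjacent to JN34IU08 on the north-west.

JN34hu99

Longitude extended square 0; −1 → -1, wraps to 9, carry into subsquare.
Longitude subsquare i = 8; −1 → 7 = h.
Latitude extended square 8; +1 → 9.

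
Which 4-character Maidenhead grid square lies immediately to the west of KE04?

JE94

Longitude square 0; −1 → -1, wraps to 9, carry into field.
Longitude field K = 10; −1 → 9 = J.
The latitude characters are unchanged.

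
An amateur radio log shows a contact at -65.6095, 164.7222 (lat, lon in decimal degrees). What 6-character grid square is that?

Add 180° to longitude and 90° to latitude: 344.7222, 24.3905.
Field: 344.7222/20 → 17 → R, 24.3905/10 → 2 → C; chars RC.
Square: 4.7222/2 → 2, 4.3905/1 → 4; chars 24.
Subsquare: 0.7222/0.0833333 → 8 → i, 0.3905/0.0416667 → 9 → j; chars ij.

RC24ij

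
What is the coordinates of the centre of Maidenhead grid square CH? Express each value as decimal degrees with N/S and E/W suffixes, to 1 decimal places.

15.0° S, 130.0° W

Field C=2, H=7: +2·20° lon, +7·10° lat → SW at lon -140°, lat -20°.
Cell spans 20° lon × 10° lat. Centre is SW corner plus half of each.
latitude 15.0° S, longitude 130.0° W.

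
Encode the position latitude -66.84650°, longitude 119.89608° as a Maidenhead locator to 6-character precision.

Shift to the Maidenhead origin (180°W, 90°S): lon 299.8961, lat 23.1535.
Field: lon ⌊299.8961/20⌋ = 14 → O; lat ⌊23.1535/10⌋ = 2 → C.
Square: lon ⌊19.8961/2⌋ = 9; lat ⌊3.1535/1⌋ = 3.
Subsquare: lon ⌊1.8961/0.0833333⌋ = 22 → w; lat ⌊0.1535/0.0416667⌋ = 3 → d.

OC93wd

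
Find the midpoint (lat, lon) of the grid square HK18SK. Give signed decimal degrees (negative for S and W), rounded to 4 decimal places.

18.4375, -36.4583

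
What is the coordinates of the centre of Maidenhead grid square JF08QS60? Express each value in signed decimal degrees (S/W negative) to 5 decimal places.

Field J=9, F=5: +9·20° lon, +5·10° lat → SW at lon 0°, lat -40°.
Square 0, 8: +0·2° lon, +8·1° lat → SW at lon 0°, lat -32°.
Subsquare q=16, s=18: +16·0.0833333° lon, +18·0.0416667° lat → SW at lon 1.33333°, lat -31.25°.
Extended square 6, 0: +6·0.00833333° lon, +0·0.00416667° lat → SW at lon 1.38333°, lat -31.25°.
Cell spans 0.00833333° lon × 0.00416667° lat. Centre is SW corner plus half of each.
latitude -31.24792, longitude 1.38750.

-31.24792, 1.38750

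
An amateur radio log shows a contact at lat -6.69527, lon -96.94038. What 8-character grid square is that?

EI13mh73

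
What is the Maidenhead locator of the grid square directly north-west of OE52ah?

OE42xi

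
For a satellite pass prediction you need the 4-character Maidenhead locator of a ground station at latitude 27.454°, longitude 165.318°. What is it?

Offset from 180°W / 90°S: lon 345.32°, lat 117.45°.
Field: lon ⌊345.32/20⌋ = 17 → R; lat ⌊117.45/10⌋ = 11 → L.
Square: lon ⌊5.32/2⌋ = 2; lat ⌊7.45/1⌋ = 7.

RL27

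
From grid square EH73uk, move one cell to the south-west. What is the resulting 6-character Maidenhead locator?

Longitude subsquare u = 20; −1 → 19 = t.
Latitude subsquare k = 10; −1 → 9 = j.

EH73tj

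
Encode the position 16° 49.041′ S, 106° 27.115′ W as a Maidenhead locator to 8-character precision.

Shift to the Maidenhead origin (180°W, 90°S): lon 73.54808, lat 73.18265.
Field (20°×10°, letters A–R): 73.54808/20 → 3 → D, 73.18265/10 → 7 → H; chars DH.
Square (2°×1°, digits 0–9): 13.54808/2 → 6, 3.18265/1 → 3; chars 63.
Subsquare (5′×2.5′, letters a–x): 1.54808/0.0833333 → 18 → s, 0.18265/0.0416667 → 4 → e; chars se.
Extended square (30″×15″, digits 0–9): 0.04808/0.00833333 → 5, 0.01598/0.00416667 → 3; chars 53.

DH63se53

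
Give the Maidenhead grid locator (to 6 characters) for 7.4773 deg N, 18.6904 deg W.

IJ07pl

Shift to the Maidenhead origin (180°W, 90°S): lon 161.3096, lat 97.4773.
Field: lon ⌊161.3096/20⌋ = 8 → I; lat ⌊97.4773/10⌋ = 9 → J.
Square: lon ⌊1.3096/2⌋ = 0; lat ⌊7.4773/1⌋ = 7.
Subsquare: lon ⌊1.3096/0.0833333⌋ = 15 → p; lat ⌊0.4773/0.0416667⌋ = 11 → l.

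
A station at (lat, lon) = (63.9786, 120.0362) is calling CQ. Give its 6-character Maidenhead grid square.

PP03ax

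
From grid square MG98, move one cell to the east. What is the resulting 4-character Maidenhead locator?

Longitude square 9; +1 → 10, wraps to 0, carry into field.
Longitude field M = 12; +1 → 13 = N.
The latitude characters are unchanged.

NG08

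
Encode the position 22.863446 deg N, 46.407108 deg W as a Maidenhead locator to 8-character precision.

GL62tu17

Shift to the Maidenhead origin (180°W, 90°S): lon 133.59289, lat 112.86345.
Field: 133.59289/20 → 6 → G, 112.86345/10 → 11 → L; chars GL.
Square: 13.59289/2 → 6, 2.86345/1 → 2; chars 62.
Subsquare: 1.59289/0.0833333 → 19 → t, 0.86345/0.0416667 → 20 → u; chars tu.
Extended square: 0.00956/0.00833333 → 1, 0.03011/0.00416667 → 7; chars 17.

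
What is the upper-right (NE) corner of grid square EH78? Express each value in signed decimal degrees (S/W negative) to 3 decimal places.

-11.000, -84.000

Field E=4, H=7: +4·20° lon, +7·10° lat → SW at lon -100°, lat -20°.
Square 7, 8: +7·2° lon, +8·1° lat → SW at lon -86°, lat -12°.
Cell spans 2° lon × 1° lat. NE corner is SW corner plus one full cell.
latitude -11.000, longitude -84.000.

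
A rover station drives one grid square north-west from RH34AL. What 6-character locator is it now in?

Longitude subsquare a = 0; −1 → -1, wraps to 23 = x, carry into square.
Longitude square 3; −1 → 2.
Latitude subsquare l = 11; +1 → 12 = m.

RH24xm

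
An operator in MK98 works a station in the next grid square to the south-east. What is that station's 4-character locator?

Longitude square 9; +1 → 10, wraps to 0, carry into field.
Longitude field M = 12; +1 → 13 = N.
Latitude square 8; −1 → 7.

NK07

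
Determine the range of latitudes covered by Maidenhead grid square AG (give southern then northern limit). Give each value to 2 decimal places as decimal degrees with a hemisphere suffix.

Field A=0, G=6: +0·20° lon, +6·10° lat → SW at lon -180°, lat -30°.
Cell spans 20° lon × 10° lat.
south 30.00° S, north 20.00° S.

30.00° S, 20.00° S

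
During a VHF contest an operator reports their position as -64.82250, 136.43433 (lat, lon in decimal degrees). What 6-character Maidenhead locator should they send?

Shift to the Maidenhead origin (180°W, 90°S): lon 316.4343, lat 25.1775.
Field: 316.4343/20 → 15 → P, 25.1775/10 → 2 → C; chars PC.
Square: 16.4343/2 → 8, 5.1775/1 → 5; chars 85.
Subsquare: 0.4343/0.0833333 → 5 → f, 0.1775/0.0416667 → 4 → e; chars fe.

PC85fe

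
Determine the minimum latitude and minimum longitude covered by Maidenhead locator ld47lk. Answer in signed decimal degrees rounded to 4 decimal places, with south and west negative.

-52.5833, 48.9167

Field L=11, D=3: +11·20° lon, +3·10° lat → SW at lon 40°, lat -60°.
Square 4, 7: +4·2° lon, +7·1° lat → SW at lon 48°, lat -53°.
Subsquare l=11, k=10: +11·0.0833333° lon, +10·0.0416667° lat → SW at lon 48.9167°, lat -52.5833°.
latitude -52.5833, longitude 48.9167.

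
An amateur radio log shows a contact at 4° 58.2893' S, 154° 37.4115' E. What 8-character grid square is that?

QI75ha46

Add 180° to longitude and 90° to latitude: 334.62352, 85.02851.
Field: lon ⌊334.62352/20⌋ = 16 → Q; lat ⌊85.02851/10⌋ = 8 → I.
Square: lon ⌊14.62352/2⌋ = 7; lat ⌊5.02851/1⌋ = 5.
Subsquare: lon ⌊0.62352/0.0833333⌋ = 7 → h; lat ⌊0.02851/0.0416667⌋ = 0 → a.
Extended square: lon ⌊0.04019/0.00833333⌋ = 4; lat ⌊0.02851/0.00416667⌋ = 6.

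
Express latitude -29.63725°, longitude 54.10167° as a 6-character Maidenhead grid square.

LG70bi

Shift to the Maidenhead origin (180°W, 90°S): lon 234.1017, lat 60.3627.
Field: 234.1017/20 → 11 → L, 60.3627/10 → 6 → G; chars LG.
Square: 14.1017/2 → 7, 0.3627/1 → 0; chars 70.
Subsquare: 0.1017/0.0833333 → 1 → b, 0.3627/0.0416667 → 8 → i; chars bi.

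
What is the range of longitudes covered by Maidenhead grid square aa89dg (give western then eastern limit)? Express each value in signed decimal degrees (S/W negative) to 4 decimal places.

-163.7500, -163.6667

Field A=0, A=0: +0·20° lon, +0·10° lat → SW at lon -180°, lat -90°.
Square 8, 9: +8·2° lon, +9·1° lat → SW at lon -164°, lat -81°.
Subsquare d=3, g=6: +3·0.0833333° lon, +6·0.0416667° lat → SW at lon -163.75°, lat -80.75°.
Cell spans 0.0833333° lon × 0.0416667° lat.
west -163.7500, east -163.6667.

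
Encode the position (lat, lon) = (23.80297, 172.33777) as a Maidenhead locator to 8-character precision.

RL63et02

Shift to the Maidenhead origin (180°W, 90°S): lon 352.33777, lat 113.80297.
Field: 352.33777/20 → 17 → R, 113.80297/10 → 11 → L; chars RL.
Square: 12.33777/2 → 6, 3.80297/1 → 3; chars 63.
Subsquare: 0.33777/0.0833333 → 4 → e, 0.80297/0.0416667 → 19 → t; chars et.
Extended square: 0.00444/0.00833333 → 0, 0.01130/0.00416667 → 2; chars 02.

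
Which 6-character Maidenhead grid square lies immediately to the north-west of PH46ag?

PH36xh

Longitude subsquare a = 0; −1 → -1, wraps to 23 = x, carry into square.
Longitude square 4; −1 → 3.
Latitude subsquare g = 6; +1 → 7 = h.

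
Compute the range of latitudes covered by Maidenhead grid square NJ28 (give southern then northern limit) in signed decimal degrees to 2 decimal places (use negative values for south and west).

Field N=13, J=9: +13·20° lon, +9·10° lat → SW at lon 80°, lat 0°.
Square 2, 8: +2·2° lon, +8·1° lat → SW at lon 84°, lat 8°.
Cell spans 2° lon × 1° lat.
south 8.00, north 9.00.

8.00, 9.00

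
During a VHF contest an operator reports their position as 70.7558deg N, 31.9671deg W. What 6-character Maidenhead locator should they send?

Offset from 180°W / 90°S: lon 148.0329°, lat 160.7558°.
Field: 148.0329/20 → 7 → H, 160.7558/10 → 16 → Q; chars HQ.
Square: 8.0329/2 → 4, 0.7558/1 → 0; chars 40.
Subsquare: 0.0329/0.0833333 → 0 → a, 0.7558/0.0416667 → 18 → s; chars as.

HQ40as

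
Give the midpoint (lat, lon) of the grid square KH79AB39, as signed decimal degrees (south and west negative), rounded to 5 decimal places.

Field K=10, H=7: +10·20° lon, +7·10° lat → SW at lon 20°, lat -20°.
Square 7, 9: +7·2° lon, +9·1° lat → SW at lon 34°, lat -11°.
Subsquare a=0, b=1: +0·0.0833333° lon, +1·0.0416667° lat → SW at lon 34°, lat -10.9583°.
Extended square 3, 9: +3·0.00833333° lon, +9·0.00416667° lat → SW at lon 34.025°, lat -10.9208°.
Cell spans 0.00833333° lon × 0.00416667° lat. Centre is SW corner plus half of each.
latitude -10.91875, longitude 34.02917.

-10.91875, 34.02917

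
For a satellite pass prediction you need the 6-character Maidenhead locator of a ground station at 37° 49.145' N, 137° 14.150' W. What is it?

CM17jt

Offset from 180°W / 90°S: lon 42.7642°, lat 127.8191°.
Field (20°×10°, letters A–R): 42.7642/20 → 2 → C, 127.8191/10 → 12 → M; chars CM.
Square (2°×1°, digits 0–9): 2.7642/2 → 1, 7.8191/1 → 7; chars 17.
Subsquare (5′×2.5′, letters a–x): 0.7642/0.0833333 → 9 → j, 0.8191/0.0416667 → 19 → t; chars jt.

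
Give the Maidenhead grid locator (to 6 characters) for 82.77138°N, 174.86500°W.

Shift to the Maidenhead origin (180°W, 90°S): lon 5.1350, lat 172.7714.
Field: 5.1350/20 → 0 → A, 172.7714/10 → 17 → R; chars AR.
Square: 5.1350/2 → 2, 2.7714/1 → 2; chars 22.
Subsquare: 1.1350/0.0833333 → 13 → n, 0.7714/0.0416667 → 18 → s; chars ns.

AR22ns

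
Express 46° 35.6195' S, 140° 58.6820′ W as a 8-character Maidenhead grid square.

BE93mj27

Add 180° to longitude and 90° to latitude: 39.02197, 43.40634.
Field: 39.02197/20 → 1 → B, 43.40634/10 → 4 → E; chars BE.
Square: 19.02197/2 → 9, 3.40634/1 → 3; chars 93.
Subsquare: 1.02197/0.0833333 → 12 → m, 0.40634/0.0416667 → 9 → j; chars mj.
Extended square: 0.02197/0.00833333 → 2, 0.03134/0.00416667 → 7; chars 27.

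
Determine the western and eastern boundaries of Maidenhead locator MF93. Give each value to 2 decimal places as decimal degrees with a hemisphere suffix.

78.00° E, 80.00° E

Field M=12, F=5: +12·20° lon, +5·10° lat → SW at lon 60°, lat -40°.
Square 9, 3: +9·2° lon, +3·1° lat → SW at lon 78°, lat -37°.
Cell spans 2° lon × 1° lat.
west 78.00° E, east 80.00° E.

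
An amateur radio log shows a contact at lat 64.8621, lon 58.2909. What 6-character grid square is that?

LP94du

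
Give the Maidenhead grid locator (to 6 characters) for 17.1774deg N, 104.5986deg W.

DK77qe

Offset from 180°W / 90°S: lon 75.4014°, lat 107.1774°.
Field: 75.4014/20 → 3 → D, 107.1774/10 → 10 → K; chars DK.
Square: 15.4014/2 → 7, 7.1774/1 → 7; chars 77.
Subsquare: 1.4014/0.0833333 → 16 → q, 0.1774/0.0416667 → 4 → e; chars qe.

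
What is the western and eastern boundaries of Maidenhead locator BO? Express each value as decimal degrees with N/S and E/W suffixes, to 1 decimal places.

160.0° W, 140.0° W

Field B=1, O=14: +1·20° lon, +14·10° lat → SW at lon -160°, lat 50°.
Cell spans 20° lon × 10° lat.
west 160.0° W, east 140.0° W.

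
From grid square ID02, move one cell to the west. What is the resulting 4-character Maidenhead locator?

Longitude square 0; −1 → -1, wraps to 9, carry into field.
Longitude field I = 8; −1 → 7 = H.
The latitude characters are unchanged.

HD92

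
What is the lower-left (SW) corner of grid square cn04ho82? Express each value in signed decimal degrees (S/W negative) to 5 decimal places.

44.59167, -139.35000

Field C=2, N=13: +2·20° lon, +13·10° lat → SW at lon -140°, lat 40°.
Square 0, 4: +0·2° lon, +4·1° lat → SW at lon -140°, lat 44°.
Subsquare h=7, o=14: +7·0.0833333° lon, +14·0.0416667° lat → SW at lon -139.417°, lat 44.5833°.
Extended square 8, 2: +8·0.00833333° lon, +2·0.00416667° lat → SW at lon -139.35°, lat 44.5917°.
latitude 44.59167, longitude -139.35000.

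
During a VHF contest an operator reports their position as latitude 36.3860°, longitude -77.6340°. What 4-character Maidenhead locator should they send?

Shift to the Maidenhead origin (180°W, 90°S): lon 102.37, lat 126.39.
Field (20°×10°, letters A–R): lon ⌊102.37/20⌋ = 5 → F; lat ⌊126.39/10⌋ = 12 → M.
Square (2°×1°, digits 0–9): lon ⌊2.37/2⌋ = 1; lat ⌊6.39/1⌋ = 6.

FM16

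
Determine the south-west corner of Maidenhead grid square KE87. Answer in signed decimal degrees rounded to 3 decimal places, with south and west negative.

-43.000, 36.000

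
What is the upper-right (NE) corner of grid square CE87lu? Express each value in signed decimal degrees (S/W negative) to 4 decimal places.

-42.1250, -123.0000

Field C=2, E=4: +2·20° lon, +4·10° lat → SW at lon -140°, lat -50°.
Square 8, 7: +8·2° lon, +7·1° lat → SW at lon -124°, lat -43°.
Subsquare l=11, u=20: +11·0.0833333° lon, +20·0.0416667° lat → SW at lon -123.083°, lat -42.1667°.
Cell spans 0.0833333° lon × 0.0416667° lat. NE corner is SW corner plus one full cell.
latitude -42.1250, longitude -123.0000.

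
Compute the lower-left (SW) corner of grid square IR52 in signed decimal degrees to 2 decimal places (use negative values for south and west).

82.00, -10.00

Field I=8, R=17: +8·20° lon, +17·10° lat → SW at lon -20°, lat 80°.
Square 5, 2: +5·2° lon, +2·1° lat → SW at lon -10°, lat 82°.
latitude 82.00, longitude -10.00.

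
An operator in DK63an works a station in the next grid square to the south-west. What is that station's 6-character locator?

DK53xm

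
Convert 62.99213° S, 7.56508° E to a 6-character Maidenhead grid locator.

JC37sa

Offset from 180°W / 90°S: lon 187.5651°, lat 27.0079°.
Field: 187.5651/20 → 9 → J, 27.0079/10 → 2 → C; chars JC.
Square: 7.5651/2 → 3, 7.0079/1 → 7; chars 37.
Subsquare: 1.5651/0.0833333 → 18 → s, 0.0079/0.0416667 → 0 → a; chars sa.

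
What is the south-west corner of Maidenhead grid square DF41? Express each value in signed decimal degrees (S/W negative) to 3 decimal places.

Field D=3, F=5: +3·20° lon, +5·10° lat → SW at lon -120°, lat -40°.
Square 4, 1: +4·2° lon, +1·1° lat → SW at lon -112°, lat -39°.
latitude -39.000, longitude -112.000.

-39.000, -112.000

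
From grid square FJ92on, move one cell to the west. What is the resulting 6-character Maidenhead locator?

FJ92nn

Longitude subsquare o = 14; −1 → 13 = n.
The latitude characters are unchanged.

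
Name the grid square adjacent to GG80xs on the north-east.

Longitude subsquare x = 23; +1 → 24, wraps to 0 = a, carry into square.
Longitude square 8; +1 → 9.
Latitude subsquare s = 18; +1 → 19 = t.

GG90at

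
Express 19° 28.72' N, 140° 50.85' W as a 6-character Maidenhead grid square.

BK99nl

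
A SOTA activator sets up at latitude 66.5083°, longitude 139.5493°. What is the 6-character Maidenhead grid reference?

PP96sm

Offset from 180°W / 90°S: lon 319.5493°, lat 156.5083°.
Field: 319.5493/20 → 15 → P, 156.5083/10 → 15 → P; chars PP.
Square: 19.5493/2 → 9, 6.5083/1 → 6; chars 96.
Subsquare: 1.5493/0.0833333 → 18 → s, 0.5083/0.0416667 → 12 → m; chars sm.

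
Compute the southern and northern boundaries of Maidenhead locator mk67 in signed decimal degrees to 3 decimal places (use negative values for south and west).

17.000, 18.000

Field M=12, K=10: +12·20° lon, +10·10° lat → SW at lon 60°, lat 10°.
Square 6, 7: +6·2° lon, +7·1° lat → SW at lon 72°, lat 17°.
Cell spans 2° lon × 1° lat.
south 17.000, north 18.000.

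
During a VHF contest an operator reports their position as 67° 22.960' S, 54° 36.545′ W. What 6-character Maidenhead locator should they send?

GC22qo

Offset from 180°W / 90°S: lon 125.3909°, lat 22.6173°.
Field: lon ⌊125.3909/20⌋ = 6 → G; lat ⌊22.6173/10⌋ = 2 → C.
Square: lon ⌊5.3909/2⌋ = 2; lat ⌊2.6173/1⌋ = 2.
Subsquare: lon ⌊1.3909/0.0833333⌋ = 16 → q; lat ⌊0.6173/0.0416667⌋ = 14 → o.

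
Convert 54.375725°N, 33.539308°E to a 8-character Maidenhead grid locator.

KO64sj40

Add 180° to longitude and 90° to latitude: 213.53931, 144.37572.
Field: 213.53931/20 → 10 → K, 144.37572/10 → 14 → O; chars KO.
Square: 13.53931/2 → 6, 4.37572/1 → 4; chars 64.
Subsquare: 1.53931/0.0833333 → 18 → s, 0.37572/0.0416667 → 9 → j; chars sj.
Extended square: 0.03931/0.00833333 → 4, 0.00072/0.00416667 → 0; chars 40.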